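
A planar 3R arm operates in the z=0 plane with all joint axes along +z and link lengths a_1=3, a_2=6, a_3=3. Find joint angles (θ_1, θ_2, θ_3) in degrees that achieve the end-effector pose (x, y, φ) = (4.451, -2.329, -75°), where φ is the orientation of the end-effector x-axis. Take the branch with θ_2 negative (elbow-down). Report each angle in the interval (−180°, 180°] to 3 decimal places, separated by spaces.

134.992 -149.991 -60.001

wrist centre = target − a_3·(cos φ, sin φ) = (3.6745, 0.5688)
cos θ_2 = (13.8258−3²−6²)/(2·3·6) = -0.8660; θ_2 = -149.9914° (elbow-down)
β = atan2(0.5688,3.6745) = 8.7989°; ψ = atan2(-3.0008,-2.1957) = -126.1934°
θ_1 = β − ψ = 134.9923°
θ_3 = φ − θ_1 − θ_2 = -60.0009° (wrapped to (-180°,180°])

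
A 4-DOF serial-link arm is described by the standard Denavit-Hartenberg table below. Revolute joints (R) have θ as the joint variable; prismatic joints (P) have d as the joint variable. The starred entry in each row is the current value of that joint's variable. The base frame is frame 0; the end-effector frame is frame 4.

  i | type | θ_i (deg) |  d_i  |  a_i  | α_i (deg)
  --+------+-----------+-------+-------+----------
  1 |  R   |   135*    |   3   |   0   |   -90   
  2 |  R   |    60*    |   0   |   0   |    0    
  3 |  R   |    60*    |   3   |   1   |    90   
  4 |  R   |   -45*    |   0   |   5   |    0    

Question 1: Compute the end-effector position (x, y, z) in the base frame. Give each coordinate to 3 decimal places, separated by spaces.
after link 1: o_1 = (0.0000, 0.0000, 3.0000)
after link 2: o_2 = (0.0000, 0.0000, 3.0000)
after link 3: o_3 = (-1.7678, -2.4749, 2.1340)
after link 4: o_4 = (1.9822, -1.2249, -0.9279)

1.982 -1.225 -0.928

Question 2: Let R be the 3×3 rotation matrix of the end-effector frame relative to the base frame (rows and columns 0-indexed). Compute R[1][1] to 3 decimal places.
End-effector y-axis (col 1 of R) = (-0.2500,-0.7500,-0.6124)
R[1][1] = -0.7500

-0.750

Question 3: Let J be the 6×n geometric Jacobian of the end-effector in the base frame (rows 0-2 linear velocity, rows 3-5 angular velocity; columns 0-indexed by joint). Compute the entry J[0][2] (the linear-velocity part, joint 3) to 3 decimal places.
2.777

axis z_2 = (-0.7071,-0.7071,0.0000); lever o_n−o_2 = (1.9822,-1.2249,-3.9279)
cross product → J_v[:, 2] = (2.7774,-2.7774,2.2678)
J_ω[:, 2] = z_2
entry J[0][2] = 2.7774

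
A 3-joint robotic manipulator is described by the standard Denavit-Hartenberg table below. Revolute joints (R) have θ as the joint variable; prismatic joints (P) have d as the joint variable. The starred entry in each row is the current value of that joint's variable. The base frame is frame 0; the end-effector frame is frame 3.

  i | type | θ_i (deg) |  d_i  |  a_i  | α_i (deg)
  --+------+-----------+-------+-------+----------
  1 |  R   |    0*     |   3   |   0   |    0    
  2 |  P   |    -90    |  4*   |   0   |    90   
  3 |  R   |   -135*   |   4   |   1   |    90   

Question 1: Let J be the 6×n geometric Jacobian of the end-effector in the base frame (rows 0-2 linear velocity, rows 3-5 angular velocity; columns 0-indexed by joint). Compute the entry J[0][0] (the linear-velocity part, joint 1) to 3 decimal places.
-0.707

axis z_0 = ẑ; lever o_n−o_0 = (-4.0000,0.7071,6.2929)
cross product → J_v[:, 0] = (-0.7071,-4.0000,0.0000)
J_ω[:, 0] = z_0
entry J[0][0] = -0.7071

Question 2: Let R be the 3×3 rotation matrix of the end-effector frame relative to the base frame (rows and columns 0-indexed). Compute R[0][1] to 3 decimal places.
-1.000

End-effector y-axis (col 1 of R) = (-1.0000,-0.0000,0.0000)
R[0][1] = -1.0000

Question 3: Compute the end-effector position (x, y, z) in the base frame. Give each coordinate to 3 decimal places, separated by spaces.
-4.000 0.707 6.293

after link 1: o_1 = (0.0000, 0.0000, 3.0000)
after link 2: o_2 = (0.0000, 0.0000, 7.0000)
after link 3: o_3 = (-4.0000, 0.7071, 6.2929)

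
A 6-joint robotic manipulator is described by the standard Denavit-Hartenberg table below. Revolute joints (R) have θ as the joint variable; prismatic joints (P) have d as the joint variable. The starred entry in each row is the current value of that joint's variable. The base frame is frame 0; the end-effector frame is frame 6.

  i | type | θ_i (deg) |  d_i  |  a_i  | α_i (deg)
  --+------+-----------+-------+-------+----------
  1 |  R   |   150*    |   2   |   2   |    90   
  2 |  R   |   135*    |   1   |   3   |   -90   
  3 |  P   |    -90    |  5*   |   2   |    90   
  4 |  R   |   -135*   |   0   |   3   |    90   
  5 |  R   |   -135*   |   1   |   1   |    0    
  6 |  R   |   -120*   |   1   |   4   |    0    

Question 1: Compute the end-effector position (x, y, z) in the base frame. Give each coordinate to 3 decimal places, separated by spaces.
1.904 -0.295 -2.017

after link 1: o_1 = (-1.7321, 1.0000, 2.0000)
after link 2: o_2 = (0.6051, 0.8054, 4.1213)
after link 3: o_3 = (4.6669, 0.7696, 0.5858)
after link 4: o_4 = (2.3072, -0.3175, 2.0858)
after link 5: o_5 = (3.3759, -1.1736, 1.7322)
after link 6: o_6 = (1.9036, -0.2948, -2.0175)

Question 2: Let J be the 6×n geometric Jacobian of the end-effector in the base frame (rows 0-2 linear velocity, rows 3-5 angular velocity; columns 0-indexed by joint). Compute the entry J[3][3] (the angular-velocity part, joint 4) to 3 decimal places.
-0.612

axis z_3 = (-0.6124,0.3536,-0.7071); lever o_n−o_3 = (-2.7633,-1.0644,-2.6032)
cross product → J_v[:, 3] = (-1.6731,0.3598,1.6288)
J_ω[:, 3] = z_3
entry J[3][3] = -0.6124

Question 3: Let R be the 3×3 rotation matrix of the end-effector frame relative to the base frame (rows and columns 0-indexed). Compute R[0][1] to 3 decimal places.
End-effector y-axis (col 1 of R) = (0.9183,0.2585,-0.3000)
R[0][1] = 0.9183

0.918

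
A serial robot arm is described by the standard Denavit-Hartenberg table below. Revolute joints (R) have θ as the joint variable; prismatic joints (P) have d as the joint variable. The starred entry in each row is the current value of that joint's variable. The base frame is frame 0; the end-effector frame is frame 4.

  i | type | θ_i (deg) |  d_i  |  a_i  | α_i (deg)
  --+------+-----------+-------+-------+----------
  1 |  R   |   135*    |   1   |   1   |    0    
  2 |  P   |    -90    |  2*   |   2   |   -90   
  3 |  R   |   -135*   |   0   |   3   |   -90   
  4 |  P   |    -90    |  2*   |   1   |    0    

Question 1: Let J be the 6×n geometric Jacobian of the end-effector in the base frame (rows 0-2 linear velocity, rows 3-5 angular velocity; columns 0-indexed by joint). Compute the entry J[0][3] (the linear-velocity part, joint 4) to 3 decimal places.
0.500

prismatic axis z_3 = (0.5000,0.5000,0.7071)
J_v[:, 3] = z_3; J_ω[:, 3] = (0,0,0)
entry J[0][3] = 0.5000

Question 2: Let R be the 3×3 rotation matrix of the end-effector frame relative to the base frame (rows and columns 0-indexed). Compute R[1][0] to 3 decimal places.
0.707

End-effector x-axis (col 0 of R) = (-0.7071,0.7071,0.0000)
R[1][0] = 0.7071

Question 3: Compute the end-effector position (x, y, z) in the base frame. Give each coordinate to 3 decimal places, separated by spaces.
after link 1: o_1 = (-0.7071, 0.7071, 1.0000)
after link 2: o_2 = (0.7071, 2.1213, 3.0000)
after link 3: o_3 = (-0.7929, 0.6213, 5.1213)
after link 4: o_4 = (-0.5000, 2.3284, 6.5355)

-0.500 2.328 6.536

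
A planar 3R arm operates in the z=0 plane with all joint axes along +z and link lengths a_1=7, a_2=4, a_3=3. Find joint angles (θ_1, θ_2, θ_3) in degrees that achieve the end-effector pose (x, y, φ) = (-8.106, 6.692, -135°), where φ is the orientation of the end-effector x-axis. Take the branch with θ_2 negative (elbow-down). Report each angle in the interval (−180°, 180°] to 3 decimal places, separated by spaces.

135.004 -30.013 120.010

wrist centre = target − a_3·(cos φ, sin φ) = (-5.9847, 8.8133)
cos θ_2 = (113.4910−7²−4²)/(2·7·4) = 0.8659; θ_2 = -30.0131° (elbow-down)
β = atan2(8.8133,-5.9847) = 124.1784°; ψ = atan2(-2.0008,10.4636) = -10.8251°
θ_1 = β − ψ = 135.0035°
θ_3 = φ − θ_1 − θ_2 = 120.0096° (wrapped to (-180°,180°])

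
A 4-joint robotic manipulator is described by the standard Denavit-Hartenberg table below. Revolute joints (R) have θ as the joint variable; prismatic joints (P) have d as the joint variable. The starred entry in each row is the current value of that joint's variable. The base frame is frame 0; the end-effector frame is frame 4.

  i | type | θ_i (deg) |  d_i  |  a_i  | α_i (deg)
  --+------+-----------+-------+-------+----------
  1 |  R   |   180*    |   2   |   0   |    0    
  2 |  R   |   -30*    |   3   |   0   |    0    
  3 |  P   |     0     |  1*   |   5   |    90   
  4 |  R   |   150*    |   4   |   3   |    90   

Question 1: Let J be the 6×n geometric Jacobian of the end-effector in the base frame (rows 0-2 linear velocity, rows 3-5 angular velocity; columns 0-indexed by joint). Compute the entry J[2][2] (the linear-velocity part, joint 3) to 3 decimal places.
prismatic axis z_2 = (0.0000,0.0000,1.0000)
J_v[:, 2] = z_2; J_ω[:, 2] = (0,0,0)
entry J[2][2] = 1.0000

1.000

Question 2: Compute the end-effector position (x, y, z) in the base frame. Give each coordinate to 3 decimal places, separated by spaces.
-0.080 4.665 7.500

after link 1: o_1 = (0.0000, 0.0000, 2.0000)
after link 2: o_2 = (0.0000, 0.0000, 5.0000)
after link 3: o_3 = (-4.3301, 2.5000, 6.0000)
after link 4: o_4 = (-0.0801, 4.6651, 7.5000)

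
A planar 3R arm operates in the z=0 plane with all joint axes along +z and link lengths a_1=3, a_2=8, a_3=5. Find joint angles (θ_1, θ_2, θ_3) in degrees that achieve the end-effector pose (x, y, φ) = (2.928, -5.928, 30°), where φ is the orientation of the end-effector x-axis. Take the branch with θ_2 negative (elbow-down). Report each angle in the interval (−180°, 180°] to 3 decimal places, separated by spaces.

wrist centre = target − a_3·(cos φ, sin φ) = (-1.4021, -8.4280)
cos θ_2 = (72.9971−3²−8²)/(2·3·8) = -0.0001; θ_2 = -90.0034° (elbow-down)
β = atan2(-8.4280,-1.4021) = -99.4455°; ψ = atan2(-8.0000,2.9995) = -69.4469°
θ_1 = β − ψ = -29.9986°
θ_3 = φ − θ_1 − θ_2 = 150.0020° (wrapped to (-180°,180°])

-29.999 -90.003 150.002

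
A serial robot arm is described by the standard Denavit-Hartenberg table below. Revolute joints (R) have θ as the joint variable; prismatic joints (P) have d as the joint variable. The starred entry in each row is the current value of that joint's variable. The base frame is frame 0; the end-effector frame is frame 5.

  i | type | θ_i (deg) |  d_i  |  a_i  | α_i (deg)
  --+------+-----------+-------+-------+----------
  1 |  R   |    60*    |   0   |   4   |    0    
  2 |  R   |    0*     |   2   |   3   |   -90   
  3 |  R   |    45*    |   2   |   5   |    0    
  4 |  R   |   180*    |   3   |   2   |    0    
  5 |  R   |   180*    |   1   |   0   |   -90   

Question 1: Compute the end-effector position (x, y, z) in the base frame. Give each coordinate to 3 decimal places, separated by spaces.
after link 1: o_1 = (2.0000, 3.4641, 0.0000)
after link 2: o_2 = (3.5000, 6.0622, 2.0000)
after link 3: o_3 = (3.5357, 10.1240, -1.5355)
after link 4: o_4 = (0.2305, 10.3993, -0.1213)
after link 5: o_5 = (-0.6355, 10.8993, -0.1213)

-0.635 10.899 -0.121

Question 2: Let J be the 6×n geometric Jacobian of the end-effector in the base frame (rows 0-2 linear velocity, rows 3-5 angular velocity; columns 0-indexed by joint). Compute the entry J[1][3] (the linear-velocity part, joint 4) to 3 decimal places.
axis z_3 = (-0.8660,0.5000,0.0000); lever o_n−o_3 = (-4.1712,0.7753,1.4142)
cross product → J_v[:, 3] = (0.7071,1.2247,1.4142)
J_ω[:, 3] = z_3
entry J[1][3] = 1.2247

1.225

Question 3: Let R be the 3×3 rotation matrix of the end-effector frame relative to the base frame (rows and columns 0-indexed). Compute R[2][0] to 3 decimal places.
-0.707

End-effector x-axis (col 0 of R) = (0.3536,0.6124,-0.7071)
R[2][0] = -0.7071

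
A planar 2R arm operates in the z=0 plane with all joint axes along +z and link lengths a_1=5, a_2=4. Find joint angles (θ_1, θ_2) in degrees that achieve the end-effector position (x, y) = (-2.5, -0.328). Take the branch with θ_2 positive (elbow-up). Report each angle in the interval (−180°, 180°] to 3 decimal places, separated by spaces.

134.998 150.004

cos θ_2 = (6.3576−5²−4²)/(2·5·4) = -0.8661; θ_2 = 150.0040° (elbow-up)
β = atan2(-0.3280,-2.5000) = -172.5255°; ψ = atan2(1.9998,1.5358) = 52.4767°
θ_1 = β − ψ = -225.0022°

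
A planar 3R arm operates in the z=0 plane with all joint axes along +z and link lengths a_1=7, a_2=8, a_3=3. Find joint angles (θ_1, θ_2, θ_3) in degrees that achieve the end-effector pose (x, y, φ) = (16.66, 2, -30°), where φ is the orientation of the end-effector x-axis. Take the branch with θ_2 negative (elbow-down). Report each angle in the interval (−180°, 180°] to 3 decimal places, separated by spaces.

30.004 -30.007 -29.997

wrist centre = target − a_3·(cos φ, sin φ) = (14.0619, 3.5000)
cos θ_2 = (209.9877−7²−8²)/(2·7·8) = 0.8660; θ_2 = -30.0073° (elbow-down)
β = atan2(3.5000,14.0619) = 13.9769°; ψ = atan2(-4.0009,13.9277) = -16.0273°
θ_1 = β − ψ = 30.0042°
θ_3 = φ − θ_1 − θ_2 = -29.9968° (wrapped to (-180°,180°])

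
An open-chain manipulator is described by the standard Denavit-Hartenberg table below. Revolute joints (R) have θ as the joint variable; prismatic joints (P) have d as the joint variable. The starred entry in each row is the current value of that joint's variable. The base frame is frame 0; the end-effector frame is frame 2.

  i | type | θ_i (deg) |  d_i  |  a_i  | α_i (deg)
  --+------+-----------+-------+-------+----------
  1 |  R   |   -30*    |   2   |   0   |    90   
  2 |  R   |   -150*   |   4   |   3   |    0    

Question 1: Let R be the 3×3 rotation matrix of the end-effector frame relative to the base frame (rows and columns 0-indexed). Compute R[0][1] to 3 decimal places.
0.433

End-effector y-axis (col 1 of R) = (0.4330,-0.2500,-0.8660)
R[0][1] = 0.4330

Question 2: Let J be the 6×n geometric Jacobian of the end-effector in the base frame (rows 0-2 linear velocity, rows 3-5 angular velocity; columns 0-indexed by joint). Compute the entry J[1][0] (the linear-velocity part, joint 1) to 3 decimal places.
axis z_0 = ẑ; lever o_n−o_0 = (-4.2500,-2.1651,0.5000)
cross product → J_v[:, 0] = (2.1651,-4.2500,0.0000)
J_ω[:, 0] = z_0
entry J[1][0] = -4.2500

-4.250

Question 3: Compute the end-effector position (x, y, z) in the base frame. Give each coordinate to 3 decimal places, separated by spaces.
-4.250 -2.165 0.500

after link 1: o_1 = (0.0000, 0.0000, 2.0000)
after link 2: o_2 = (-4.2500, -2.1651, 0.5000)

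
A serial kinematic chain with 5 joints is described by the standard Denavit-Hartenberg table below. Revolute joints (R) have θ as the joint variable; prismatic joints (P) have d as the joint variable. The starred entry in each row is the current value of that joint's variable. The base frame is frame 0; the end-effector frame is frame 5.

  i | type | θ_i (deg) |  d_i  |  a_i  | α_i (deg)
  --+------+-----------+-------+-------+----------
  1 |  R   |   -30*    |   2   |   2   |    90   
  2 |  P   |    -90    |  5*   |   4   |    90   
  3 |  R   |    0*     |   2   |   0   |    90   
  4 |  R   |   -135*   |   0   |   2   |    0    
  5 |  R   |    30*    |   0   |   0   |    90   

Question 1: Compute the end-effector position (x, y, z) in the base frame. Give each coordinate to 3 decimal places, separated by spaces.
-1.275 -5.037 -0.586

after link 1: o_1 = (1.7321, -1.0000, 2.0000)
after link 2: o_2 = (-0.7679, -5.3301, -2.0000)
after link 3: o_3 = (-2.5000, -4.3301, -2.0000)
after link 4: o_4 = (-1.2753, -5.0372, -0.5858)
after link 5: o_5 = (-1.2753, -5.0372, -0.5858)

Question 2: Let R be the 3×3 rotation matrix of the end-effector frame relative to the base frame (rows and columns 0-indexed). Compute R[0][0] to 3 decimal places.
End-effector x-axis (col 0 of R) = (0.8365,-0.4830,0.2588)
R[0][0] = 0.8365

0.837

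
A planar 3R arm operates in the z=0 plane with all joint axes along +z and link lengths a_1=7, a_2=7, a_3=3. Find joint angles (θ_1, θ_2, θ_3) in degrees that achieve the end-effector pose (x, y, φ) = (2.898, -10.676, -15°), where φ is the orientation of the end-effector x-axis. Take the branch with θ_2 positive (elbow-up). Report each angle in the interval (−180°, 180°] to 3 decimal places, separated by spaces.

wrist centre = target − a_3·(cos φ, sin φ) = (0.0002, -9.8995)
cos θ_2 = (98.0009−7²−7²)/(2·7·7) = 0.0000; θ_2 = 89.9994° (elbow-up)
β = atan2(-9.8995,0.0002) = -89.9987°; ψ = atan2(7.0000,7.0001) = 44.9997°
θ_1 = β − ψ = -134.9984°
θ_3 = φ − θ_1 − θ_2 = 29.9990° (wrapped to (-180°,180°])

-134.998 89.999 29.999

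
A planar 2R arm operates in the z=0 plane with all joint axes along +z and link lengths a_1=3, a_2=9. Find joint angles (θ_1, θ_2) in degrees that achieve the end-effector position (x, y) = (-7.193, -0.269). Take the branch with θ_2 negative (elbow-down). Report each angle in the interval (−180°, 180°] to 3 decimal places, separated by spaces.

-59.989 -135.007

cos θ_2 = (51.8116−3²−9²)/(2·3·9) = -0.7072; θ_2 = -135.0069° (elbow-down)
β = atan2(-0.2690,-7.1930) = -177.8583°; ψ = atan2(-6.3632,-3.3647) = -117.8690°
θ_1 = β − ψ = -59.9893°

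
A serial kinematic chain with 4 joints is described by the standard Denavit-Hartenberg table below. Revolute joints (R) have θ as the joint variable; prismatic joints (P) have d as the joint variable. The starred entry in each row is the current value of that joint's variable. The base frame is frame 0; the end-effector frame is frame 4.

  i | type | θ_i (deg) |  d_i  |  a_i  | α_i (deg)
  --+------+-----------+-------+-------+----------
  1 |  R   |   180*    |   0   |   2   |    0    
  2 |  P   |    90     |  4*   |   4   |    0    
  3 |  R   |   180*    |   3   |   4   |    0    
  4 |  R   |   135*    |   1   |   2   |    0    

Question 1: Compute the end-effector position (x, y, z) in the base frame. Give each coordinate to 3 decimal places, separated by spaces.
after link 1: o_1 = (-2.0000, 0.0000, 0.0000)
after link 2: o_2 = (-2.0000, -4.0000, 4.0000)
after link 3: o_3 = (-2.0000, 0.0000, 7.0000)
after link 4: o_4 = (-3.4142, -1.4142, 8.0000)

-3.414 -1.414 8.000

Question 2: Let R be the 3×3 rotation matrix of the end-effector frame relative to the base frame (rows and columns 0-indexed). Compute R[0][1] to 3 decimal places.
End-effector y-axis (col 1 of R) = (0.7071,-0.7071,0.0000)
R[0][1] = 0.7071

0.707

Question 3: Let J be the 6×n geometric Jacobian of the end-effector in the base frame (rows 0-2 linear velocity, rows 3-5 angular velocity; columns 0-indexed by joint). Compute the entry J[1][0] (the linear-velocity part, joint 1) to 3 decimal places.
-3.414

axis z_0 = ẑ; lever o_n−o_0 = (-3.4142,-1.4142,8.0000)
cross product → J_v[:, 0] = (1.4142,-3.4142,0.0000)
J_ω[:, 0] = z_0
entry J[1][0] = -3.4142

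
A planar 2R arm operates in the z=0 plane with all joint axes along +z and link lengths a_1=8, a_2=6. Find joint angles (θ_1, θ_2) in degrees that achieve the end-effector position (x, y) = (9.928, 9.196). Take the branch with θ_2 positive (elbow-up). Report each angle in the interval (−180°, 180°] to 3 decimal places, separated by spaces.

cos θ_2 = (183.1316−8²−6²)/(2·8·6) = 0.8660; θ_2 = 30.0082° (elbow-up)
β = atan2(9.1960,9.9280) = 42.8080°; ψ = atan2(3.0007,13.1957) = 12.8113°
θ_1 = β − ψ = 29.9967°

29.997 30.008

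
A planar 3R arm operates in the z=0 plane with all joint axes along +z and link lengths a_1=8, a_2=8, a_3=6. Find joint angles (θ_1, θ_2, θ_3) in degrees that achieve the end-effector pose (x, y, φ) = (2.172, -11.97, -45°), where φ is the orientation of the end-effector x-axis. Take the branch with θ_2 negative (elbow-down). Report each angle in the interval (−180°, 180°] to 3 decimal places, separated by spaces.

-45.001 -120.000 120.001

wrist centre = target − a_3·(cos φ, sin φ) = (-2.0706, -7.7274)
cos θ_2 = (63.9996−8²−8²)/(2·8·8) = -0.5000; θ_2 = -120.0002° (elbow-down)
β = atan2(-7.7274,-2.0706) = -105.0007°; ψ = atan2(-6.9282,4.0000) = -60.0001°
θ_1 = β − ψ = -45.0006°
θ_3 = φ − θ_1 − θ_2 = 120.0008° (wrapped to (-180°,180°])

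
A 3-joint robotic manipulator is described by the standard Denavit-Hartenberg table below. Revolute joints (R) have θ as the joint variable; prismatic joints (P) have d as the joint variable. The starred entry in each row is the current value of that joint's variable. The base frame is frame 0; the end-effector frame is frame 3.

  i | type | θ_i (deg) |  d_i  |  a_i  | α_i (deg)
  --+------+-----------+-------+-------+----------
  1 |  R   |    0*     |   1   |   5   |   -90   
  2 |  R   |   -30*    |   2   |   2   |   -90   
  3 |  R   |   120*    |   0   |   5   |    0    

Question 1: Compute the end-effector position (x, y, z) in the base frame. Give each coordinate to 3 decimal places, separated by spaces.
4.567 -2.330 0.750

after link 1: o_1 = (5.0000, 0.0000, 1.0000)
after link 2: o_2 = (6.7321, 2.0000, 2.0000)
after link 3: o_3 = (4.5670, -2.3301, 0.7500)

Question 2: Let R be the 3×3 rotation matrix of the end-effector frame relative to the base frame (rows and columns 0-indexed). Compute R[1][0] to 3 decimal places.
-0.866

End-effector x-axis (col 0 of R) = (-0.4330,-0.8660,-0.2500)
R[1][0] = -0.8660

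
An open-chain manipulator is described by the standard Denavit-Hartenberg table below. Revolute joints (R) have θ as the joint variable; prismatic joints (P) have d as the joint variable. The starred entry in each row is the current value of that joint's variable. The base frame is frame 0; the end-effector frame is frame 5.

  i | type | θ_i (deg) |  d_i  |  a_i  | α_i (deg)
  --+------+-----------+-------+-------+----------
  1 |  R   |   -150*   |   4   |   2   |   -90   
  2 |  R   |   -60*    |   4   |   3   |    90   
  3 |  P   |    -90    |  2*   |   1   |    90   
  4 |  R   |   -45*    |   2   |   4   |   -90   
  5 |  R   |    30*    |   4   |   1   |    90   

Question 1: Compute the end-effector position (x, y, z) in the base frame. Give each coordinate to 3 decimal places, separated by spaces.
after link 1: o_1 = (-1.7321, -1.0000, 4.0000)
after link 2: o_2 = (-1.0311, -5.2141, 6.5981)
after link 3: o_3 = (-0.0311, -3.4821, 7.5981)
after link 4: o_4 = (-2.7006, -1.7573, 4.4518)
after link 5: o_5 = (-2.9755, 2.0571, 5.9929)

-2.975 2.057 5.993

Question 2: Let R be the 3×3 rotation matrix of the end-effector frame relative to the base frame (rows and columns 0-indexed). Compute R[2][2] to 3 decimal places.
-0.927

End-effector z-axis (col 2 of R) = (-0.0669,0.3696,-0.9268)
R[2][2] = -0.9268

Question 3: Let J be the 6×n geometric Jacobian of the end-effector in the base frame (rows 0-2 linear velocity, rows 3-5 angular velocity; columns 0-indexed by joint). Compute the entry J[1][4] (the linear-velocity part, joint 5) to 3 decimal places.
axis z_4 = (0.1768,0.9186,0.3536); lever o_n−o_4 = (-0.2749,3.8144,1.5410)
cross product → J_v[:, 4] = (0.0669,-0.3696,0.9268)
J_ω[:, 4] = z_4
entry J[1][4] = -0.3696

-0.370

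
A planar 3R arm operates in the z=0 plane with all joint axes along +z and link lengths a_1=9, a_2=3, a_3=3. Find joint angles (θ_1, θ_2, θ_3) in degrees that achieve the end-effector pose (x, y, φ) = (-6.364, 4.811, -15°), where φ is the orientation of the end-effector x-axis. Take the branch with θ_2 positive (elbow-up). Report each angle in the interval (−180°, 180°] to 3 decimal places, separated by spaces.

135.000 60.000 150.000

wrist centre = target − a_3·(cos φ, sin φ) = (-9.2618, 5.5875)
cos θ_2 = (117.0002−9²−3²)/(2·9·3) = 0.5000; θ_2 = 59.9998° (elbow-up)
β = atan2(5.5875,-9.2618) = 148.8982°; ψ = atan2(2.5981,10.5000) = 13.8978°
θ_1 = β − ψ = 135.0004°
θ_3 = φ − θ_1 − θ_2 = 149.9999° (wrapped to (-180°,180°])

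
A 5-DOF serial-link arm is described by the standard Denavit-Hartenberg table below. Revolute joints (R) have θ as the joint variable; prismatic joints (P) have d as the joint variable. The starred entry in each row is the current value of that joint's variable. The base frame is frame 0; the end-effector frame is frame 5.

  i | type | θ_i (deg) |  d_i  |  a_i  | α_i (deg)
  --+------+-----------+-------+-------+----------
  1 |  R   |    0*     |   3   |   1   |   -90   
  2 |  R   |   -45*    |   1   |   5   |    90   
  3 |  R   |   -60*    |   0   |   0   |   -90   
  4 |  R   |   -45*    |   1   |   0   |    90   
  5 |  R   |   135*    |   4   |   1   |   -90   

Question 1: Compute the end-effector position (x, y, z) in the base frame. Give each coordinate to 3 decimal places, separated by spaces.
after link 1: o_1 = (1.0000, 0.0000, 3.0000)
after link 2: o_2 = (4.5355, 1.0000, 6.5355)
after link 3: o_3 = (4.5355, 1.0000, 6.5355)
after link 4: o_4 = (5.1479, 1.5000, 7.1479)
after link 5: o_5 = (2.7577, 4.7361, 8.0506)

2.758 4.736 8.051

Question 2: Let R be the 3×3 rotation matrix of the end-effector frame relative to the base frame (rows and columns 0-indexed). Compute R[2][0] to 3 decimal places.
End-effector x-axis (col 0 of R) = (0.6098,0.7866,-0.0973)
R[2][0] = -0.0973

-0.097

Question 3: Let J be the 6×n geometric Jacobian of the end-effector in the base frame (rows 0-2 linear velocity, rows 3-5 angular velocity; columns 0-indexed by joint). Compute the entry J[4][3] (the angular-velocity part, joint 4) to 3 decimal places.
0.500

axis z_3 = (0.6124,0.5000,0.6124); lever o_n−o_3 = (-1.7778,3.7361,1.5151)
cross product → J_v[:, 3] = (-1.5303,-2.0165,3.1768)
J_ω[:, 3] = z_3
entry J[4][3] = 0.5000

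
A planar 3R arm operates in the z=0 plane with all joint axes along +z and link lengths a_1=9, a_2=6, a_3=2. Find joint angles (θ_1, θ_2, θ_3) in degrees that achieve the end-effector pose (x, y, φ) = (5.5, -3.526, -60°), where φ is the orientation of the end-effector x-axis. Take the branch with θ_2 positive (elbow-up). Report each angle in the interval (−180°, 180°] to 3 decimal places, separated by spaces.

-59.996 150.001 -150.005

wrist centre = target − a_3·(cos φ, sin φ) = (4.5000, -1.7939)
cos θ_2 = (23.4683−9²−6²)/(2·9·6) = -0.8660; θ_2 = 150.0011° (elbow-up)
β = atan2(-1.7939,4.5000) = -21.7350°; ψ = atan2(2.9999,3.8038) = 38.2615°
θ_1 = β − ψ = -59.9964°
θ_3 = φ − θ_1 − θ_2 = -150.0046° (wrapped to (-180°,180°])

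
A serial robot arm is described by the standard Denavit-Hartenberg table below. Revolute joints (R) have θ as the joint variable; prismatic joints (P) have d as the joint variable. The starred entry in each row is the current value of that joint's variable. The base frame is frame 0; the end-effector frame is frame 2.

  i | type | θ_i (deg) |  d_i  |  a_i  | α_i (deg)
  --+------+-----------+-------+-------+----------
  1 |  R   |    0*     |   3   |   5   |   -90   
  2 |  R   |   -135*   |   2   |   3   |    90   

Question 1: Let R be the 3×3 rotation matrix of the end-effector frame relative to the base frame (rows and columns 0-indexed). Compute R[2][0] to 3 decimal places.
0.707

End-effector x-axis (col 0 of R) = (-0.7071,-0.0000,0.7071)
R[2][0] = 0.7071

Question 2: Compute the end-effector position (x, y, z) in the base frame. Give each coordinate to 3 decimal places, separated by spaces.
after link 1: o_1 = (5.0000, 0.0000, 3.0000)
after link 2: o_2 = (2.8787, 2.0000, 5.1213)

2.879 2.000 5.121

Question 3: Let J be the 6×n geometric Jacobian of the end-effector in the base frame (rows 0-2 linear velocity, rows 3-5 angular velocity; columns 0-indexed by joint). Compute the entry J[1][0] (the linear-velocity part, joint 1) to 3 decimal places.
2.879

axis z_0 = ẑ; lever o_n−o_0 = (2.8787,2.0000,5.1213)
cross product → J_v[:, 0] = (-2.0000,2.8787,0.0000)
J_ω[:, 0] = z_0
entry J[1][0] = 2.8787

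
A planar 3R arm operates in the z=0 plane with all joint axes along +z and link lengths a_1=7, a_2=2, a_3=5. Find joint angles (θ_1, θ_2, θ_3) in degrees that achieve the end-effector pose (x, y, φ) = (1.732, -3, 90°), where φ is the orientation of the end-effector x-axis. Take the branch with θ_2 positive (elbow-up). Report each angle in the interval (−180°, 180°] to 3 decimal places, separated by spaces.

-90.000 60.000 120.000

wrist centre = target − a_3·(cos φ, sin φ) = (1.7320, -8.0000)
cos θ_2 = (66.9998−7²−2²)/(2·7·2) = 0.5000; θ_2 = 60.0004° (elbow-up)
β = atan2(-8.0000,1.7320) = -77.7840°; ψ = atan2(1.7321,8.0000) = 12.2164°
θ_1 = β − ψ = -90.0004°
θ_3 = φ − θ_1 − θ_2 = 120.0000° (wrapped to (-180°,180°])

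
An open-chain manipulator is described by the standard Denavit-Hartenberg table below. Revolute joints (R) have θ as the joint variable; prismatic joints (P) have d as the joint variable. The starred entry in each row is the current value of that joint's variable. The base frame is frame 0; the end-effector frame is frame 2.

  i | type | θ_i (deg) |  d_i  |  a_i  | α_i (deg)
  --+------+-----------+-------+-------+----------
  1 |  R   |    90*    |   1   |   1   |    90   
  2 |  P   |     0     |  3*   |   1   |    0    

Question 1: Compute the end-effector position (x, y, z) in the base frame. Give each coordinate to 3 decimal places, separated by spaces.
3.000 2.000 1.000

after link 1: o_1 = (0.0000, 1.0000, 1.0000)
after link 2: o_2 = (3.0000, 2.0000, 1.0000)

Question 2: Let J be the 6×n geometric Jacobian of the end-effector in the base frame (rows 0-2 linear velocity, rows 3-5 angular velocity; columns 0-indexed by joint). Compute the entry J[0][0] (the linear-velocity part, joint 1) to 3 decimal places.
-2.000

axis z_0 = ẑ; lever o_n−o_0 = (3.0000,2.0000,1.0000)
cross product → J_v[:, 0] = (-2.0000,3.0000,0.0000)
J_ω[:, 0] = z_0
entry J[0][0] = -2.0000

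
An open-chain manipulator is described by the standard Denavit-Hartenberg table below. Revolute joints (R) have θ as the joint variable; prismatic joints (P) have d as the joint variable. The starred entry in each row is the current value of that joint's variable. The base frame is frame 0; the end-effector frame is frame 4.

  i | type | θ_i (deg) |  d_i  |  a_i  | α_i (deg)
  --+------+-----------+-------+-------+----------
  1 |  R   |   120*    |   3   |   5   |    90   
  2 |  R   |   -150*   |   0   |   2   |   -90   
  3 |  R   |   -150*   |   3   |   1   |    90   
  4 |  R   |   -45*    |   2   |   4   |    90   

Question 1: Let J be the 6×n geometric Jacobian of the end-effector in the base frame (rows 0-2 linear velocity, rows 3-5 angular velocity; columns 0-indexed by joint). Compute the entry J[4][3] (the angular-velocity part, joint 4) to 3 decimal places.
-0.058

axis z_3 = (-0.9665,-0.0580,0.2500); lever o_n−o_3 = (-1.0618,1.2035,4.1742)
cross product → J_v[:, 3] = (-0.5430,3.7690,-1.2247)
J_ω[:, 3] = z_3
entry J[4][3] = -0.0580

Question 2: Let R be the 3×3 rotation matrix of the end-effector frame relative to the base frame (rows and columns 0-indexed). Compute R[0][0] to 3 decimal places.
End-effector x-axis (col 0 of R) = (0.2178,0.3299,0.9186)
R[0][0] = 0.2178

0.218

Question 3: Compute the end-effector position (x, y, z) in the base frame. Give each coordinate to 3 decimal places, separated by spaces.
-3.388 6.232 4.009

after link 1: o_1 = (-2.5000, 4.3301, 3.0000)
after link 2: o_2 = (-1.6340, 2.8301, 2.0000)
after link 3: o_3 = (-2.3260, 5.0287, -0.1651)
after link 4: o_4 = (-3.3878, 6.2321, 4.0092)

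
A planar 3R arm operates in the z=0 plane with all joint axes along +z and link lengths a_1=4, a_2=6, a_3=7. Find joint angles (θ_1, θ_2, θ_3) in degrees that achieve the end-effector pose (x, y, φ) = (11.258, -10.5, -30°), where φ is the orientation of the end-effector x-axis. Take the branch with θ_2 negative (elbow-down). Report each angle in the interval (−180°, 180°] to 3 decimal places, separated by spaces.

wrist centre = target − a_3·(cos φ, sin φ) = (5.1958, -7.0000)
cos θ_2 = (75.9966−4²−6²)/(2·4·6) = 0.4999; θ_2 = -60.0047° (elbow-down)
β = atan2(-7.0000,5.1958) = -53.4150°; ψ = atan2(-5.1964,6.9996) = -36.5898°
θ_1 = β − ψ = -16.8252°
θ_3 = φ − θ_1 − θ_2 = 46.8299° (wrapped to (-180°,180°])

-16.825 -60.005 46.830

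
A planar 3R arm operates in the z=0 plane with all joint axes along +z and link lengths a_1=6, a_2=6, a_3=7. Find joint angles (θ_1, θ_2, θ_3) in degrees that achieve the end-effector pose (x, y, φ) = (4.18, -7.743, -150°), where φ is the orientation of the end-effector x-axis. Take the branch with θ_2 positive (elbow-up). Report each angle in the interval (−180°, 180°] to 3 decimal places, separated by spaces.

wrist centre = target − a_3·(cos φ, sin φ) = (10.2422, -4.2430)
cos θ_2 = (122.9053−6²−6²)/(2·6·6) = 0.7070; θ_2 = 45.0072° (elbow-up)
β = atan2(-4.2430,10.2422) = -22.5026°; ψ = atan2(4.2432,10.2421) = 22.5036°
θ_1 = β − ψ = -45.0063°
θ_3 = φ − θ_1 − θ_2 = -150.0010° (wrapped to (-180°,180°])

-45.006 45.007 -150.001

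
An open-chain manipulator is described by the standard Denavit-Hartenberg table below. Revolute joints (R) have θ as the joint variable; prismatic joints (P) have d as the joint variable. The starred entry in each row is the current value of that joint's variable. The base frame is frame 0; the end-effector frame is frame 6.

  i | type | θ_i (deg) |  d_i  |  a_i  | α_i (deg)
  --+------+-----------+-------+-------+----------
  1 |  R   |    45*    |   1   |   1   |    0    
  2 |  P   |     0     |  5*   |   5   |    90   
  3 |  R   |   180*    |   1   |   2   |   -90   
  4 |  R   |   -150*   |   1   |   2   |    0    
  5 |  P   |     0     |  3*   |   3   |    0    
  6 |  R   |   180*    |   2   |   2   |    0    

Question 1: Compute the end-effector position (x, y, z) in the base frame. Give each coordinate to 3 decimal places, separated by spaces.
6.433 2.898 -0.000

after link 1: o_1 = (0.7071, 0.7071, 1.0000)
after link 2: o_2 = (4.2426, 4.2426, 6.0000)
after link 3: o_3 = (3.5355, 2.1213, 6.0000)
after link 4: o_4 = (5.4674, 2.6390, 5.0000)
after link 5: o_5 = (8.3652, 3.4154, 2.0000)
after link 6: o_6 = (6.4333, 2.8978, -0.0000)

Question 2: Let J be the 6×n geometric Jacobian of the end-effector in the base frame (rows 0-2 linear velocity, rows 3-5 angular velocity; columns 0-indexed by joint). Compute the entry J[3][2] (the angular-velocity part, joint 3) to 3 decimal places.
axis z_2 = (0.7071,-0.7071,0.0000); lever o_n−o_2 = (2.1907,-1.3449,-6.0000)
cross product → J_v[:, 2] = (4.2426,4.2426,0.5981)
J_ω[:, 2] = z_2
entry J[3][2] = 0.7071

0.707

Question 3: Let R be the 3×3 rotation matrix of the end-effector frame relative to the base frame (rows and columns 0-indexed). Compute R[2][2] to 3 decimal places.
End-effector z-axis (col 2 of R) = (-0.0000,-0.0000,-1.0000)
R[2][2] = -1.0000

-1.000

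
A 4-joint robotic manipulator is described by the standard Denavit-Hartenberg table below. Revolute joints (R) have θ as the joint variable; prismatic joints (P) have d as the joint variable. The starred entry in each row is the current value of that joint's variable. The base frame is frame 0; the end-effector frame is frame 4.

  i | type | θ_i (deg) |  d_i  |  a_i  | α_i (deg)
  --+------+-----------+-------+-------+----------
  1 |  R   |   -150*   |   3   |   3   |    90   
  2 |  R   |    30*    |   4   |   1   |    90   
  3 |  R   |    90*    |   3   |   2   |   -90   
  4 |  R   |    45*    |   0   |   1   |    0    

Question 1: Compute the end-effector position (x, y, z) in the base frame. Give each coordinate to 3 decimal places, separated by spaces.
-7.694 3.302 1.514

after link 1: o_1 = (-2.5981, -1.5000, 3.0000)
after link 2: o_2 = (-5.3481, 1.5311, 3.5000)
after link 3: o_3 = (-7.6471, 2.5131, 0.9019)
after link 4: o_4 = (-7.6945, 3.3023, 1.5143)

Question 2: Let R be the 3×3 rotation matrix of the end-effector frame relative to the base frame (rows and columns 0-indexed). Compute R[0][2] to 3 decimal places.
0.750

End-effector z-axis (col 2 of R) = (0.7500,0.4330,-0.5000)
R[0][2] = 0.7500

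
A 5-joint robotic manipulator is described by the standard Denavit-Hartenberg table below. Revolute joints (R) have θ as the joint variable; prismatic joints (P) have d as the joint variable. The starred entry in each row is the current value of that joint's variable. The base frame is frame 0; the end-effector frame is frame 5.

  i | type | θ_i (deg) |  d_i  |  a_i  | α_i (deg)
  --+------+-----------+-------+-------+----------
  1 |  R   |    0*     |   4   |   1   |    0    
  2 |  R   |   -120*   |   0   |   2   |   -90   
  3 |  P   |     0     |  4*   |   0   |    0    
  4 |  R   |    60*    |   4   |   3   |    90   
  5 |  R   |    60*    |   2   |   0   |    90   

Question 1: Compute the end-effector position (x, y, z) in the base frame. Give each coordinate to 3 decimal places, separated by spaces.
after link 1: o_1 = (1.0000, 0.0000, 4.0000)
after link 2: o_2 = (0.0000, -1.7321, 4.0000)
after link 3: o_3 = (3.4641, -3.7321, 4.0000)
after link 4: o_4 = (6.1782, -7.0311, 1.4019)
after link 5: o_5 = (5.3122, -8.5311, 2.4019)

5.312 -8.531 2.402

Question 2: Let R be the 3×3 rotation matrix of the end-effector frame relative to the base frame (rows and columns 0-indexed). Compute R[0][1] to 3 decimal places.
-0.433

End-effector y-axis (col 1 of R) = (-0.4330,-0.7500,0.5000)
R[0][1] = -0.4330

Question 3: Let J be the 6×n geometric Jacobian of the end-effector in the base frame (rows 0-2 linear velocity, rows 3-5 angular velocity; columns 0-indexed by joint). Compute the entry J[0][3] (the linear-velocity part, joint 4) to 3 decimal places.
0.799

axis z_3 = (0.8660,-0.5000,0.0000); lever o_n−o_3 = (1.8481,-4.7990,-1.5981)
cross product → J_v[:, 3] = (0.7990,1.3840,-3.2321)
J_ω[:, 3] = z_3
entry J[0][3] = 0.7990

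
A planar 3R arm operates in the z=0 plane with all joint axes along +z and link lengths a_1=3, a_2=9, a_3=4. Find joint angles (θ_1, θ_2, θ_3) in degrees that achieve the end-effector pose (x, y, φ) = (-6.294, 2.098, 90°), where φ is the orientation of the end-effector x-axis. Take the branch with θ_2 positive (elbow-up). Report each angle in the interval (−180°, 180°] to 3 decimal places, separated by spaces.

59.994 150.005 -119.999

wrist centre = target − a_3·(cos φ, sin φ) = (-6.2940, -1.9020)
cos θ_2 = (43.2320−3²−9²)/(2·3·9) = -0.8661; θ_2 = 150.0055° (elbow-up)
β = atan2(-1.9020,-6.2940) = -163.1856°; ψ = atan2(4.4993,-4.7947) = 136.8205°
θ_1 = β − ψ = -300.0061°
θ_3 = φ − θ_1 − θ_2 = -119.9994° (wrapped to (-180°,180°])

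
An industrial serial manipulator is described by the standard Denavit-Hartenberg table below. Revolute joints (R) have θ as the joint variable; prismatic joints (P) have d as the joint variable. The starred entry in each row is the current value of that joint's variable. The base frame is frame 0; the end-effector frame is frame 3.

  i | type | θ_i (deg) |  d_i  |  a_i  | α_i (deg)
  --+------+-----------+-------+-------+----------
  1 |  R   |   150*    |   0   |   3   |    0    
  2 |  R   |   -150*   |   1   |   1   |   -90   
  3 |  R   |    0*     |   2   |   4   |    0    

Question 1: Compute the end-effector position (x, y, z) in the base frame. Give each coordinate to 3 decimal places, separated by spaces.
2.402 3.500 1.000

after link 1: o_1 = (-2.5981, 1.5000, 0.0000)
after link 2: o_2 = (-1.5981, 1.5000, 1.0000)
after link 3: o_3 = (2.4019, 3.5000, 1.0000)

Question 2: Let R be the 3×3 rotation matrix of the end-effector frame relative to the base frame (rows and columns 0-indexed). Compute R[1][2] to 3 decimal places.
1.000

End-effector z-axis (col 2 of R) = (0.0000,1.0000,0.0000)
R[1][2] = 1.0000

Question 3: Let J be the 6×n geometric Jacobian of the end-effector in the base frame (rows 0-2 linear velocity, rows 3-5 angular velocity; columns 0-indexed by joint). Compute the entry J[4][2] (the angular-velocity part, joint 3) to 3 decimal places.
1.000

axis z_2 = (0.0000,1.0000,0.0000); lever o_n−o_2 = (4.0000,2.0000,0.0000)
cross product → J_v[:, 2] = (0.0000,0.0000,-4.0000)
J_ω[:, 2] = z_2
entry J[4][2] = 1.0000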